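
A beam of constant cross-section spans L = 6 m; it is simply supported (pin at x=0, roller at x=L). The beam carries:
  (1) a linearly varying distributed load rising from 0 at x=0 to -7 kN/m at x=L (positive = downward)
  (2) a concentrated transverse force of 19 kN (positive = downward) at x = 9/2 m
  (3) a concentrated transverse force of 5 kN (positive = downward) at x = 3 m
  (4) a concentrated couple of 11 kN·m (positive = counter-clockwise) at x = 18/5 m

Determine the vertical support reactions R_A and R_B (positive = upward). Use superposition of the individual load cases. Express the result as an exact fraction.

Load 1 — triangular load w₀=-7 kN/m (0→w₀ over full span):
  R_A = w₀L/6 = (-7)·6/6 = -7 kN
  R_B = w₀L/3 = (-7)·6/3 = -14 kN
Load 2 — point force P=19 kN at a=9/2 m (b=L-a=3/2):
  R_A = Pb/L = 19·(3/2)/6 = 19/4 kN
  R_B = Pa/L = 19·(9/2)/6 = 57/4 kN
Load 3 — point force P=5 kN at a=3 m (b=L-a=3):
  R_A = Pb/L = 5·3/6 = 5/2 kN
  R_B = Pa/L = 5·3/6 = 5/2 kN
Load 4 — applied couple M₀=11 kN·m at a=18/5 m (b=L-a=12/5):
  R_A = M₀/L = 11/6 kN
  R_B = -M₀/L = -11/6 kN
Superposition: R_A = 25/12 kN, R_B = 11/12 kN

R_A = 25/12 kN, R_B = 11/12 kN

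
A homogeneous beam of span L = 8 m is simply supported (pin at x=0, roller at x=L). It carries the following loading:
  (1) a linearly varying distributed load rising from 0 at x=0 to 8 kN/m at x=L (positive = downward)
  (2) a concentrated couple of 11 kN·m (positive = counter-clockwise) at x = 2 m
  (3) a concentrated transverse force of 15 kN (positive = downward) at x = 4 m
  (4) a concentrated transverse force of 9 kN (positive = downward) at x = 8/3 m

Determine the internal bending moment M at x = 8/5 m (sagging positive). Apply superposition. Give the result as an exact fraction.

M(8/5) = 5023/125 kN·m

Load 1 — triangular load w₀=8 kN/m (0→w₀ over full span):
  M_1 = w₀Lx/6 - w₀x³/(6L) = 8·8·(8/5)/6 - 8·(8/5)³/(6·8) = 2048/125 kN·m
Load 2 — applied couple M₀=11 kN·m at a=2 m (b=L-a=6):
  M_2 = M₀x/L  [x≤a] = 11·(8/5)/8 = 11/5 kN·m
Load 3 — point force P=15 kN at a=4 m (b=L-a=4):
  M_3 = Pbx/L  [x≤a] = 15·4·(8/5)/8 = 12 kN·m
Load 4 — point force P=9 kN at a=8/3 m (b=L-a=16/3):
  M_4 = Pbx/L  [x≤a] = 9·(16/3)·(8/5)/8 = 48/5 kN·m
Superposition: M = Σ M_i = 5023/125 kN·m ≈ 40.184000 kN·m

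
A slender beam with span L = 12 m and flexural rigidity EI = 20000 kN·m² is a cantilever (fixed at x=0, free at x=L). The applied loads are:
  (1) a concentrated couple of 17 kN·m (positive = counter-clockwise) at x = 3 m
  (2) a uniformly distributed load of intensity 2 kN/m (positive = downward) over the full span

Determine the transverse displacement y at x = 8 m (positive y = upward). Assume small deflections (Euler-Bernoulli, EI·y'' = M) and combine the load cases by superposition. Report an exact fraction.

y(8) = -15419/120000 m

Load 1 — applied couple M₀=17 kN·m at a=3 m (b=L-a=9):
  y_1 = M₀a(2x-a)/(2EI)  [x>a] = 17·3·(2·8-3)/(2·20000) = 663/40000 m
Load 2 — uniform load w=2 kN/m over full span:
  y_2 = -wx²(x²-4Lx+6L²)/(24EI) = -2·8²·(8²-4·12·8+6·12²)/(24·20000) = -272/1875 m
Superposition: y = Σ y_i = -15419/120000 m ≈ -0.128492 m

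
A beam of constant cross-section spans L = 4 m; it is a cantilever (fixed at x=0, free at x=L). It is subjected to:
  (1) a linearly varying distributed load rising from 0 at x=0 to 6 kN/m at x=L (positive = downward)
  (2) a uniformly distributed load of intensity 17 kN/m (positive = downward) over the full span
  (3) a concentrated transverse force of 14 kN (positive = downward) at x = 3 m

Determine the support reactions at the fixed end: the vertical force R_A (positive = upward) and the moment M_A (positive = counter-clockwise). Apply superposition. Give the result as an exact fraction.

Load 1 — triangular load w₀=6 kN/m (0→w₀ over full span):
  R_A = w₀L/2 = 6·4/2 = 12 kN
  M_A = w₀L²/3 = 6·4²/3 = 32 kN·m
Load 2 — uniform load w=17 kN/m over full span:
  R_A = wL = 17·4 = 68 kN
  M_A = wL²/2 = 17·4²/2 = 136 kN·m
Load 3 — point force P=14 kN at a=3 m (b=L-a=1):
  R_A = P = 14 kN
  M_A = Pa = 14·3 = 42 kN·m
Superposition: R_A = 94 kN, M_A = 210 kN·m

R_A = 94 kN, M_A = 210 kN·m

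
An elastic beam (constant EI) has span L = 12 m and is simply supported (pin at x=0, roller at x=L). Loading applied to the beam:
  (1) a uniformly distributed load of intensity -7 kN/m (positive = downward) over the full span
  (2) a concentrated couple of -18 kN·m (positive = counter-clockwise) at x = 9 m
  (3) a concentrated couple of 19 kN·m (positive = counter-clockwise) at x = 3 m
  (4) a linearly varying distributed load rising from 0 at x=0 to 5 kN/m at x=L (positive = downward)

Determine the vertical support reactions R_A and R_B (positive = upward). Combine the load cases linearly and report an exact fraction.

Load 1 — uniform load w=-7 kN/m over full span:
  R_A = wL/2 = (-7)·12/2 = -42 kN
  R_B = wL/2 = (-7)·12/2 = -42 kN
Load 2 — applied couple M₀=-18 kN·m at a=9 m (b=L-a=3):
  R_A = M₀/L = (-18)/12 = -3/2 kN
  R_B = -M₀/L = -(-18)/12 = 3/2 kN
Load 3 — applied couple M₀=19 kN·m at a=3 m (b=L-a=9):
  R_A = M₀/L = 19/12 kN
  R_B = -M₀/L = -19/12 kN
Load 4 — triangular load w₀=5 kN/m (0→w₀ over full span):
  R_A = w₀L/6 = 5·12/6 = 10 kN
  R_B = w₀L/3 = 5·12/3 = 20 kN
Superposition: R_A = -383/12 kN, R_B = -265/12 kN

R_A = -383/12 kN, R_B = -265/12 kN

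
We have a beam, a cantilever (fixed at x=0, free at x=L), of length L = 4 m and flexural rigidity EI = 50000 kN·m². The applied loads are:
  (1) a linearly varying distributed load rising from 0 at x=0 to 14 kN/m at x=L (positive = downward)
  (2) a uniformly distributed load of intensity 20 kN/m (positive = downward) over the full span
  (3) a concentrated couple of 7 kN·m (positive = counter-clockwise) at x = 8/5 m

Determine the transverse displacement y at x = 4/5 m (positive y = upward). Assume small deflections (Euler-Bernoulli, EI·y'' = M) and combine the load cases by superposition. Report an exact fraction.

y(4/5) = -124977/97656250 m

Load 1 — triangular load w₀=14 kN/m (0→w₀ over full span):
  y_1 = (w₀Lx³/12-w₀L²x²/6-w₀x⁵/(120L))/EI = (14·4·(4/5)³/12-14·4²·(4/5)²/6-14·(4/5)⁵/(120·4))/50000 = -63028/146484375 m
Load 2 — uniform load w=20 kN/m over full span:
  y_2 = -wx²(x²-4Lx+6L²)/(24EI) = -20·(4/5)²·((4/5)²-4·4·(4/5)+6·4²)/(24·50000) = -1048/1171875 m
Load 3 — applied couple M₀=7 kN·m at a=8/5 m (b=L-a=12/5):
  y_3 = M₀x²/(2EI)  [x≤a] = 7·(4/5)²/(2·50000) = 7/156250 m
Superposition: y = Σ y_i = -124977/97656250 m ≈ -0.001280 m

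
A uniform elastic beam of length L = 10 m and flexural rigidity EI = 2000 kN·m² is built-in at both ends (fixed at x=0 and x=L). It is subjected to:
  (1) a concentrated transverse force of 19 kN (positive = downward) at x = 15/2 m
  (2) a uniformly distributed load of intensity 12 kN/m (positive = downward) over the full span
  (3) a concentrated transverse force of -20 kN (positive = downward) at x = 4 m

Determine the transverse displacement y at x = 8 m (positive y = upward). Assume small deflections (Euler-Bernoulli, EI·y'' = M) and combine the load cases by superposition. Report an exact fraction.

y(8) = -157259/2400000 m

Load 1 — point force P=19 kN at a=15/2 m (b=L-a=5/2):
  y_1 = -Pa²(L-x)²(3bL-(3b+a)(L-x))/(6L³EI)  [x>a] = -19·(15/2)²·(10-8)²·(3·(5/2)·10-(3·(5/2)+(15/2))·(10-8))/(6·10³·2000) = -513/32000 m
Load 2 — uniform load w=12 kN/m over full span:
  y_2 = -wx²(L-x)²/(24EI) = -12·8²·(10-8)²/(24·2000) = -8/125 m
Load 3 — point force P=-20 kN at a=4 m (b=L-a=6):
  y_3 = -Pa²(L-x)²(3bL-(3b+a)(L-x))/(6L³EI)  [x>a] = -(-20)·4²·(10-8)²·(3·6·10-(3·6+4)·(10-8))/(6·10³·2000) = 136/9375 m
Superposition: y = Σ y_i = -157259/2400000 m ≈ -0.065525 m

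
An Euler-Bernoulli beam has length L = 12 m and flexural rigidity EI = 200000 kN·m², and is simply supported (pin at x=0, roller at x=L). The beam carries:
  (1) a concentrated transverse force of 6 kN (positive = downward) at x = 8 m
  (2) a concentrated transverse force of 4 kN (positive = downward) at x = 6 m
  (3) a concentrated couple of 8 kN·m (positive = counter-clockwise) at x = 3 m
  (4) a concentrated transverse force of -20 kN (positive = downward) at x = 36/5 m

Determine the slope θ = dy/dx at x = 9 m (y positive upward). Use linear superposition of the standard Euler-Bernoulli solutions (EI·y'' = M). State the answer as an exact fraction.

Load 1 — point force P=6 kN at a=8 m (b=L-a=4):
  θ_1 = -Pa(2L²-6Lx+3x²+a²)/(6LEI)  [x>a] = -6·8·(2·12²-6·12·9+3·9²+8²)/(6·12·200000) = 53/300000 rad
Load 2 — point force P=4 kN at a=6 m (b=L-a=6):
  θ_2 = -Pa(2L²-6Lx+3x²+a²)/(6LEI)  [x>a] = -4·6·(2·12²-6·12·9+3·9²+6²)/(6·12·200000) = 27/200000 rad
Load 3 — applied couple M₀=8 kN·m at a=3 m (b=L-a=9):
  θ_3 = (M₀x²/(2L)-M₀(x-a)+C₁)/EI  [x>a] with C₁=M₀(3b²-L²)/(6L)=11 = (8·9²/(2·12)-8·(9-3)+11)/200000 = -1/20000 rad
Load 4 — point force P=-20 kN at a=36/5 m (b=L-a=24/5):
  θ_4 = -Pa(2L²-6Lx+3x²+a²)/(6LEI)  [x>a] = -(-20)·(36/5)·(2·12²-6·12·9+3·9²+(36/5)²)/(6·12·200000) = -1629/2500000 rad
Superposition: θ = Σ θ_i = -5849/15000000 rad ≈ -0.000390 rad

θ(9) = -5849/15000000 rad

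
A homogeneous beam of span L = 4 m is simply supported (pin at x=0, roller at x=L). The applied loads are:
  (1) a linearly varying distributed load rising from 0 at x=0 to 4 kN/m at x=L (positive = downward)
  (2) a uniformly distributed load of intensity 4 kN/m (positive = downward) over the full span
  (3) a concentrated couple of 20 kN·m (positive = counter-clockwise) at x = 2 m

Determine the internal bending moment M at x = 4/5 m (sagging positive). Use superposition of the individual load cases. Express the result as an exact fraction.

M(4/5) = 1396/125 kN·m

Load 1 — triangular load w₀=4 kN/m (0→w₀ over full span):
  M_1 = w₀Lx/6 - w₀x³/(6L) = 4·4·(4/5)/6 - 4·(4/5)³/(6·4) = 256/125 kN·m
Load 2 — uniform load w=4 kN/m over full span:
  M_2 = wx(L-x)/2 = 4·(4/5)·(4-(4/5))/2 = 128/25 kN·m
Load 3 — applied couple M₀=20 kN·m at a=2 m (b=L-a=2):
  M_3 = M₀x/L  [x≤a] = 20·(4/5)/4 = 4 kN·m
Superposition: M = Σ M_i = 1396/125 kN·m ≈ 11.168000 kN·m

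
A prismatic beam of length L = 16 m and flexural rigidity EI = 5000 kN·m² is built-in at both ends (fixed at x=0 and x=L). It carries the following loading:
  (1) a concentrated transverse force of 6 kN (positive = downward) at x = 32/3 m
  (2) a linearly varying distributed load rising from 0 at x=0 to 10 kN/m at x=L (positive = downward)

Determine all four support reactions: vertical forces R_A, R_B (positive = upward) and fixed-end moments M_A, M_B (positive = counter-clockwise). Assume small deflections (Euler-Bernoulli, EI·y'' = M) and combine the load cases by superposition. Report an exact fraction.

Load 1 — point force P=6 kN at a=32/3 m (b=L-a=16/3):
  R_A = Pb²(3a+b)/L³ = 6·(16/3)²·(3·(32/3)+(16/3))/16³ = 14/9 kN
  M_A = Pab²/L² = 6·(32/3)·(16/3)²/16² = 64/9 kN·m
  R_B = Pa²(a+3b)/L³ = 6·(32/3)²·((32/3)+3·(16/3))/16³ = 40/9 kN
  M_B = -Pa²b/L² = -6·(32/3)²·(16/3)/16² = -128/9 kN·m
Load 2 — triangular load w₀=10 kN/m (0→w₀ over full span):
  R_A = 3w₀L/20 = 3·10·16/20 = 24 kN
  M_A = w₀L²/30 = 10·16²/30 = 256/3 kN·m
  R_B = 7w₀L/20 = 7·10·16/20 = 56 kN
  M_B = -w₀L²/20 = -10·16²/20 = -128 kN·m
Superposition: R_A = 230/9 kN, M_A = 832/9 kN·m, R_B = 544/9 kN, M_B = -1280/9 kN·m

R_A = 230/9 kN, M_A = 832/9 kN·m, R_B = 544/9 kN, M_B = -1280/9 kN·m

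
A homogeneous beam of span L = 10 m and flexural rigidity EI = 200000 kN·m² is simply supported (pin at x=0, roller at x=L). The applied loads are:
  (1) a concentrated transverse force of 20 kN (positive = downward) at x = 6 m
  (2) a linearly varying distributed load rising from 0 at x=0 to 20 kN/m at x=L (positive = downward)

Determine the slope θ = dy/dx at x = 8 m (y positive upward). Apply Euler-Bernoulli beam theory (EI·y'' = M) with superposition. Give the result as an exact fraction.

θ(8) = 991/450000 rad

Load 1 — point force P=20 kN at a=6 m (b=L-a=4):
  θ_1 = -Pa(2L²-6Lx+3x²+a²)/(6LEI)  [x>a] = -20·6·(2·10²-6·10·8+3·8²+6²)/(6·10·200000) = 13/25000 rad
Load 2 — triangular load w₀=20 kN/m (0→w₀ over full span):
  θ_2 = -w₀(7L⁴-30L²x²+15x⁴)/(360LEI) = -20·(7·10⁴-30·10²·8²+15·8⁴)/(360·10·200000) = 757/450000 rad
Superposition: θ = Σ θ_i = 991/450000 rad ≈ 0.002202 rad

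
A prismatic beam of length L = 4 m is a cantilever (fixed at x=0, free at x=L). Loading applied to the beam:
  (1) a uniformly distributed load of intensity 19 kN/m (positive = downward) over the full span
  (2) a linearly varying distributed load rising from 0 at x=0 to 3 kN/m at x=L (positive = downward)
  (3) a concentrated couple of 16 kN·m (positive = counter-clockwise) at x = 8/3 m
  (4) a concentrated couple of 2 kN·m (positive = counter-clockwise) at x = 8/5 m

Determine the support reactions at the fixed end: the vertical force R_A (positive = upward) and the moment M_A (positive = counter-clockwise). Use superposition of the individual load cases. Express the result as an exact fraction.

Load 1 — uniform load w=19 kN/m over full span:
  R_A = wL = 19·4 = 76 kN
  M_A = wL²/2 = 19·4²/2 = 152 kN·m
Load 2 — triangular load w₀=3 kN/m (0→w₀ over full span):
  R_A = w₀L/2 = 3·4/2 = 6 kN
  M_A = w₀L²/3 = 3·4²/3 = 16 kN·m
Load 3 — applied couple M₀=16 kN·m at a=8/3 m (b=L-a=4/3):
  R_A = 0 kN
  M_A = -M₀ = -16 kN·m
Load 4 — applied couple M₀=2 kN·m at a=8/5 m (b=L-a=12/5):
  R_A = 0 kN
  M_A = -M₀ = -2 kN·m
Superposition: R_A = 82 kN, M_A = 150 kN·m

R_A = 82 kN, M_A = 150 kN·m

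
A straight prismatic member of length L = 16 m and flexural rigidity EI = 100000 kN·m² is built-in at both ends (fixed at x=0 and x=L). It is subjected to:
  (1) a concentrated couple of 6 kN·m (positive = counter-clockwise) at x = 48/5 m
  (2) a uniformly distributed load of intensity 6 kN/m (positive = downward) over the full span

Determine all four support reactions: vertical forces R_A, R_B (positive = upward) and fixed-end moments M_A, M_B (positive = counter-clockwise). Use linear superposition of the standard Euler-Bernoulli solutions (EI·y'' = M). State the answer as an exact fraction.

Load 1 — applied couple M₀=6 kN·m at a=48/5 m (b=L-a=32/5):
  R_A = 6M₀ab/L³ = 6·6·(48/5)·(32/5)/16³ = 27/50 kN
  M_A = M₀b(2a-b)/L² = 6·(32/5)·(2·(48/5)-(32/5))/16² = 48/25 kN·m
  R_B = -6M₀ab/L³ = -6·6·(48/5)·(32/5)/16³ = -27/50 kN
  M_B = M₀a(2b-a)/L² = 6·(48/5)·(2·(32/5)-(48/5))/16² = 18/25 kN·m
Load 2 — uniform load w=6 kN/m over full span:
  R_A = wL/2 = 6·16/2 = 48 kN
  M_A = wL²/12 = 6·16²/12 = 128 kN·m
  R_B = wL/2 = 6·16/2 = 48 kN
  M_B = -wL²/12 = -6·16²/12 = -128 kN·m
Superposition: R_A = 2427/50 kN, M_A = 3248/25 kN·m, R_B = 2373/50 kN, M_B = -3182/25 kN·m

R_A = 2427/50 kN, M_A = 3248/25 kN·m, R_B = 2373/50 kN, M_B = -3182/25 kN·m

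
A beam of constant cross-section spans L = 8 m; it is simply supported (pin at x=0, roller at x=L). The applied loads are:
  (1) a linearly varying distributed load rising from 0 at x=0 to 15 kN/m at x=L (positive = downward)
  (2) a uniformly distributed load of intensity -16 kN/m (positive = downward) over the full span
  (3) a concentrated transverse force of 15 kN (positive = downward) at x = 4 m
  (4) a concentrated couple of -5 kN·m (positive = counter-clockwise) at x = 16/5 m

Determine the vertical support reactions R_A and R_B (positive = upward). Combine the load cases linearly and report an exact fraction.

R_A = -297/8 kN, R_B = -127/8 kN

Load 1 — triangular load w₀=15 kN/m (0→w₀ over full span):
  R_A = w₀L/6 = 15·8/6 = 20 kN
  R_B = w₀L/3 = 15·8/3 = 40 kN
Load 2 — uniform load w=-16 kN/m over full span:
  R_A = wL/2 = (-16)·8/2 = -64 kN
  R_B = wL/2 = (-16)·8/2 = -64 kN
Load 3 — point force P=15 kN at a=4 m (b=L-a=4):
  R_A = Pb/L = 15·4/8 = 15/2 kN
  R_B = Pa/L = 15·4/8 = 15/2 kN
Load 4 — applied couple M₀=-5 kN·m at a=16/5 m (b=L-a=24/5):
  R_A = M₀/L = (-5)/8 = -5/8 kN
  R_B = -M₀/L = -(-5)/8 = 5/8 kN
Superposition: R_A = -297/8 kN, R_B = -127/8 kN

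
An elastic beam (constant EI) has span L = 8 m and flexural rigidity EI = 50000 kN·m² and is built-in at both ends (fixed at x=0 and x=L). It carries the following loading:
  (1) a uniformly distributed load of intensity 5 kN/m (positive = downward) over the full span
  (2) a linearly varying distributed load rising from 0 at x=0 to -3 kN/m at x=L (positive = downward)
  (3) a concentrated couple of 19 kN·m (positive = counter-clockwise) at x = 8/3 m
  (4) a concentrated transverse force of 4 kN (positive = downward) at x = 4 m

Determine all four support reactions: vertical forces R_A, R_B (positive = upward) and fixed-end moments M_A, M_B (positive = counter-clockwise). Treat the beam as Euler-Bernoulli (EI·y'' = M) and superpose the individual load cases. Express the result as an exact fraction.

R_A = 647/30 kN, M_A = 364/15 kN·m, R_B = 313/30 kN, M_B = -221/15 kN·m

Load 1 — uniform load w=5 kN/m over full span:
  R_A = wL/2 = 5·8/2 = 20 kN
  M_A = wL²/12 = 5·8²/12 = 80/3 kN·m
  R_B = wL/2 = 5·8/2 = 20 kN
  M_B = -wL²/12 = -5·8²/12 = -80/3 kN·m
Load 2 — triangular load w₀=-3 kN/m (0→w₀ over full span):
  R_A = 3w₀L/20 = 3·(-3)·8/20 = -18/5 kN
  M_A = w₀L²/30 = (-3)·8²/30 = -32/5 kN·m
  R_B = 7w₀L/20 = 7·(-3)·8/20 = -42/5 kN
  M_B = -w₀L²/20 = -(-3)·8²/20 = 48/5 kN·m
Load 3 — applied couple M₀=19 kN·m at a=8/3 m (b=L-a=16/3):
  R_A = 6M₀ab/L³ = 6·19·(8/3)·(16/3)/8³ = 19/6 kN
  M_A = M₀b(2a-b)/L² = 19·(16/3)·(2·(8/3)-(16/3))/8² = 0 kN·m
  R_B = -6M₀ab/L³ = -6·19·(8/3)·(16/3)/8³ = -19/6 kN
  M_B = M₀a(2b-a)/L² = 19·(8/3)·(2·(16/3)-(8/3))/8² = 19/3 kN·m
Load 4 — point force P=4 kN at a=4 m (b=L-a=4):
  R_A = Pb²(3a+b)/L³ = 4·4²·(3·4+4)/8³ = 2 kN
  M_A = Pab²/L² = 4·4·4²/8² = 4 kN·m
  R_B = Pa²(a+3b)/L³ = 4·4²·(4+3·4)/8³ = 2 kN
  M_B = -Pa²b/L² = -4·4²·4/8² = -4 kN·m
Superposition: R_A = 647/30 kN, M_A = 364/15 kN·m, R_B = 313/30 kN, M_B = -221/15 kN·m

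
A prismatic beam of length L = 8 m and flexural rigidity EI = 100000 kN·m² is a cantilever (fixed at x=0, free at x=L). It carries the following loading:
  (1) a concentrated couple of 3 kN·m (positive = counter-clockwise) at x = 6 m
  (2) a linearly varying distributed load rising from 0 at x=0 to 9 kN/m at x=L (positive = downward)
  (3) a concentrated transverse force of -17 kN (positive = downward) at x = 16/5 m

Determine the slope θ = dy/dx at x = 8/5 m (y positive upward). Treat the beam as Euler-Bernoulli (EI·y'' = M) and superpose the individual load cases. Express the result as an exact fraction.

Load 1 — applied couple M₀=3 kN·m at a=6 m (b=L-a=2):
  θ_1 = M₀x/EI  [x≤a] = 3·(8/5)/100000 = 3/62500 rad
Load 2 — triangular load w₀=9 kN/m (0→w₀ over full span):
  θ_2 = (w₀Lx²/4-w₀L²x/3-w₀x⁴/(24L))/EI = (9·8·(8/5)²/4-9·8²·(8/5)/3-9·(8/5)⁴/(24·8))/100000 = -5106/1953125 rad
Load 3 — point force P=-17 kN at a=16/5 m (b=L-a=24/5):
  θ_3 = -Px(2a-x)/(2EI)  [x≤a] = -(-17)·(8/5)·(2·(16/5)-(8/5))/(2·100000) = 51/78125 rad
Superposition: θ = Σ θ_i = -14949/7812500 rad ≈ -0.001913 rad

θ(8/5) = -14949/7812500 rad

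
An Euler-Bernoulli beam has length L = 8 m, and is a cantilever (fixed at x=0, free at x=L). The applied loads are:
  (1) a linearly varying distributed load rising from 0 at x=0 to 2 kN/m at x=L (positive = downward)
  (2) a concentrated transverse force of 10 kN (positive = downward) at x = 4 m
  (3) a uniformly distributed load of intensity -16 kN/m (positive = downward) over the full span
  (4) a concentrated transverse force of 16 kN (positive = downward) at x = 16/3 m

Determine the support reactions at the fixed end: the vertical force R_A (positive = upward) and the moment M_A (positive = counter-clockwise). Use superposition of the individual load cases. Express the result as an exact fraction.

R_A = -94 kN, M_A = -344 kN·m

Load 1 — triangular load w₀=2 kN/m (0→w₀ over full span):
  R_A = w₀L/2 = 2·8/2 = 8 kN
  M_A = w₀L²/3 = 2·8²/3 = 128/3 kN·m
Load 2 — point force P=10 kN at a=4 m (b=L-a=4):
  R_A = P = 10 kN
  M_A = Pa = 10·4 = 40 kN·m
Load 3 — uniform load w=-16 kN/m over full span:
  R_A = wL = (-16)·8 = -128 kN
  M_A = wL²/2 = (-16)·8²/2 = -512 kN·m
Load 4 — point force P=16 kN at a=16/3 m (b=L-a=8/3):
  R_A = P = 16 kN
  M_A = Pa = 16·(16/3) = 256/3 kN·m
Superposition: R_A = -94 kN, M_A = -344 kN·m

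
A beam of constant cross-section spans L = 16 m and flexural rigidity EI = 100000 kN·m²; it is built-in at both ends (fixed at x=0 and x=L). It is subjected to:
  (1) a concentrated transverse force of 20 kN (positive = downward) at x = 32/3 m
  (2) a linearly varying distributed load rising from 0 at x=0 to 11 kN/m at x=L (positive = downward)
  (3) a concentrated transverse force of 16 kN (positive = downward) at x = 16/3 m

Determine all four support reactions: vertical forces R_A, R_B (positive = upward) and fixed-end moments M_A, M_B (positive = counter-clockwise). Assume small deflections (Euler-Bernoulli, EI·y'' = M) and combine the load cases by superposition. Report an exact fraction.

R_A = 5864/135 kN, M_A = 20992/135 kN·m, R_B = 10876/135 kN, M_B = -27968/135 kN·m

Load 1 — point force P=20 kN at a=32/3 m (b=L-a=16/3):
  R_A = Pb²(3a+b)/L³ = 20·(16/3)²·(3·(32/3)+(16/3))/16³ = 140/27 kN
  M_A = Pab²/L² = 20·(32/3)·(16/3)²/16² = 640/27 kN·m
  R_B = Pa²(a+3b)/L³ = 20·(32/3)²·((32/3)+3·(16/3))/16³ = 400/27 kN
  M_B = -Pa²b/L² = -20·(32/3)²·(16/3)/16² = -1280/27 kN·m
Load 2 — triangular load w₀=11 kN/m (0→w₀ over full span):
  R_A = 3w₀L/20 = 3·11·16/20 = 132/5 kN
  M_A = w₀L²/30 = 11·16²/30 = 1408/15 kN·m
  R_B = 7w₀L/20 = 7·11·16/20 = 308/5 kN
  M_B = -w₀L²/20 = -11·16²/20 = -704/5 kN·m
Load 3 — point force P=16 kN at a=16/3 m (b=L-a=32/3):
  R_A = Pb²(3a+b)/L³ = 16·(32/3)²·(3·(16/3)+(32/3))/16³ = 320/27 kN
  M_A = Pab²/L² = 16·(16/3)·(32/3)²/16² = 1024/27 kN·m
  R_B = Pa²(a+3b)/L³ = 16·(16/3)²·((16/3)+3·(32/3))/16³ = 112/27 kN
  M_B = -Pa²b/L² = -16·(16/3)²·(32/3)/16² = -512/27 kN·m
Superposition: R_A = 5864/135 kN, M_A = 20992/135 kN·m, R_B = 10876/135 kN, M_B = -27968/135 kN·m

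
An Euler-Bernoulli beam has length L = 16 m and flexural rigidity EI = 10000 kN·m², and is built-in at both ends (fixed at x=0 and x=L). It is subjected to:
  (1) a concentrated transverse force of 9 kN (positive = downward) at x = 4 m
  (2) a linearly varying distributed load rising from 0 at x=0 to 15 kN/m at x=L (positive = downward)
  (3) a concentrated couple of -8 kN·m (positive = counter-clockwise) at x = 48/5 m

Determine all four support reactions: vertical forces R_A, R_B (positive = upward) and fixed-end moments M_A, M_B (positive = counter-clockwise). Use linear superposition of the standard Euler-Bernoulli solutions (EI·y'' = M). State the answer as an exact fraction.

Load 1 — point force P=9 kN at a=4 m (b=L-a=12):
  R_A = Pb²(3a+b)/L³ = 9·12²·(3·4+12)/16³ = 243/32 kN
  M_A = Pab²/L² = 9·4·12²/16² = 81/4 kN·m
  R_B = Pa²(a+3b)/L³ = 9·4²·(4+3·12)/16³ = 45/32 kN
  M_B = -Pa²b/L² = -9·4²·12/16² = -27/4 kN·m
Load 2 — triangular load w₀=15 kN/m (0→w₀ over full span):
  R_A = 3w₀L/20 = 3·15·16/20 = 36 kN
  M_A = w₀L²/30 = 15·16²/30 = 128 kN·m
  R_B = 7w₀L/20 = 7·15·16/20 = 84 kN
  M_B = -w₀L²/20 = -15·16²/20 = -192 kN·m
Load 3 — applied couple M₀=-8 kN·m at a=48/5 m (b=L-a=32/5):
  R_A = 6M₀ab/L³ = 6·(-8)·(48/5)·(32/5)/16³ = -18/25 kN
  M_A = M₀b(2a-b)/L² = (-8)·(32/5)·(2·(48/5)-(32/5))/16² = -64/25 kN·m
  R_B = -6M₀ab/L³ = -6·(-8)·(48/5)·(32/5)/16³ = 18/25 kN
  M_B = M₀a(2b-a)/L² = (-8)·(48/5)·(2·(32/5)-(48/5))/16² = -24/25 kN·m
Superposition: R_A = 34299/800 kN, M_A = 14569/100 kN·m, R_B = 68901/800 kN, M_B = -19971/100 kN·m

R_A = 34299/800 kN, M_A = 14569/100 kN·m, R_B = 68901/800 kN, M_B = -19971/100 kN·m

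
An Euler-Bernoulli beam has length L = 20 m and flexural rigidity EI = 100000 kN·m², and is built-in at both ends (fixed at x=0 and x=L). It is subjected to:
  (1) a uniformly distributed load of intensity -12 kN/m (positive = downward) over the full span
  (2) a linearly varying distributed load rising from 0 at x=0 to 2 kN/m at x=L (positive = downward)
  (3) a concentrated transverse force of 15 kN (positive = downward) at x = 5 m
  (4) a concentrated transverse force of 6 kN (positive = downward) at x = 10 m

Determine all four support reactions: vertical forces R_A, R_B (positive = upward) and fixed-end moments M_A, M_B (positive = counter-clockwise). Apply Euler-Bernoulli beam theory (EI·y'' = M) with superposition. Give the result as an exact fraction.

Load 1 — uniform load w=-12 kN/m over full span:
  R_A = wL/2 = (-12)·20/2 = -120 kN
  M_A = wL²/12 = (-12)·20²/12 = -400 kN·m
  R_B = wL/2 = (-12)·20/2 = -120 kN
  M_B = -wL²/12 = -(-12)·20²/12 = 400 kN·m
Load 2 — triangular load w₀=2 kN/m (0→w₀ over full span):
  R_A = 3w₀L/20 = 3·2·20/20 = 6 kN
  M_A = w₀L²/30 = 2·20²/30 = 80/3 kN·m
  R_B = 7w₀L/20 = 7·2·20/20 = 14 kN
  M_B = -w₀L²/20 = -2·20²/20 = -40 kN·m
Load 3 — point force P=15 kN at a=5 m (b=L-a=15):
  R_A = Pb²(3a+b)/L³ = 15·15²·(3·5+15)/20³ = 405/32 kN
  M_A = Pab²/L² = 15·5·15²/20² = 675/16 kN·m
  R_B = Pa²(a+3b)/L³ = 15·5²·(5+3·15)/20³ = 75/32 kN
  M_B = -Pa²b/L² = -15·5²·15/20² = -225/16 kN·m
Load 4 — point force P=6 kN at a=10 m (b=L-a=10):
  R_A = Pb²(3a+b)/L³ = 6·10²·(3·10+10)/20³ = 3 kN
  M_A = Pab²/L² = 6·10·10²/20² = 15 kN·m
  R_B = Pa²(a+3b)/L³ = 6·10²·(10+3·10)/20³ = 3 kN
  M_B = -Pa²b/L² = -6·10²·10/20² = -15 kN·m
Superposition: R_A = -3147/32 kN, M_A = -15175/48 kN·m, R_B = -3221/32 kN, M_B = 5295/16 kN·m

R_A = -3147/32 kN, M_A = -15175/48 kN·m, R_B = -3221/32 kN, M_B = 5295/16 kN·m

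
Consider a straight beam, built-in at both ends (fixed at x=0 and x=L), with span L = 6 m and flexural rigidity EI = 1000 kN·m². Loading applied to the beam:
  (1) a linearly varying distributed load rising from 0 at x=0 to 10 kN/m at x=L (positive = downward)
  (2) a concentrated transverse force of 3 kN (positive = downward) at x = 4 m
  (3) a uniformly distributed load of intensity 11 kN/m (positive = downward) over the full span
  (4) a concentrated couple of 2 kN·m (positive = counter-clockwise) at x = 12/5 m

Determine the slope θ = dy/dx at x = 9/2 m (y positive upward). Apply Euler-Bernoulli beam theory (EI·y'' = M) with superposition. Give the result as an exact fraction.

Load 1 — triangular load w₀=10 kN/m (0→w₀ over full span):
  θ_1 = -w₀(2x(L-x)(L-2x)(x+2L)+x²(L-x)²)/(120LEI) = -10·(2·(9/2)·(6-(9/2))·(6-2·(9/2))·((9/2)+2·6)+(9/2)²·(6-(9/2))²)/(120·6·1000) = 1107/128000 rad
Load 2 — point force P=3 kN at a=4 m (b=L-a=2):
  θ_2 = Pa²(L-x)(2bL-(3b+a)(L-x))/(2L³EI)  [x>a] = 3·4²·(6-(9/2))·(2·2·6-(3·2+4)·(6-(9/2)))/(2·6³·1000) = 3/2000 rad
Load 3 — uniform load w=11 kN/m over full span:
  θ_3 = -wx(L-x)(L-2x)/(12EI) = -11·(9/2)·(6-(9/2))·(6-2·(9/2))/(12·1000) = 297/16000 rad
Load 4 — applied couple M₀=2 kN·m at a=12/5 m (b=L-a=18/5):
  θ_4 = (R_Ax²/2 - M_Ax - M₀(x-a))/EI  [x>a] with R_A=12/25, M_A=6/25 = ((12/25)·(9/2)²/2 - (6/25)·(9/2) - 2·((9/2)-(12/5)))/1000 = -21/50000 rad
Superposition: θ = Σ θ_i = 90531/3200000 rad ≈ 0.028291 rad

θ(9/2) = 90531/3200000 rad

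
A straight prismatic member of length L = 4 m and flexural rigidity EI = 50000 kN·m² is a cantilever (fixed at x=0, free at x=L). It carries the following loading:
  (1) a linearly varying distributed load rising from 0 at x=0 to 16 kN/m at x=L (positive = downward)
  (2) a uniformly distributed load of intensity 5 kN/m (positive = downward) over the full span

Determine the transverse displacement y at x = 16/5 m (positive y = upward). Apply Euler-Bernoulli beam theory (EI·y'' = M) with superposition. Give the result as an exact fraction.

y(16/5) = -1144768/146484375 m

Load 1 — triangular load w₀=16 kN/m (0→w₀ over full span):
  y_1 = (w₀Lx³/12-w₀L²x²/6-w₀x⁵/(120L))/EI = (16·4·(16/5)³/12-16·4²·(16/5)²/6-16·(16/5)⁵/(120·4))/50000 = -800768/146484375 m
Load 2 — uniform load w=5 kN/m over full span:
  y_2 = -wx²(x²-4Lx+6L²)/(24EI) = -5·(16/5)²·((16/5)²-4·4·(16/5)+6·4²)/(24·50000) = -2752/1171875 m
Superposition: y = Σ y_i = -1144768/146484375 m ≈ -0.007815 m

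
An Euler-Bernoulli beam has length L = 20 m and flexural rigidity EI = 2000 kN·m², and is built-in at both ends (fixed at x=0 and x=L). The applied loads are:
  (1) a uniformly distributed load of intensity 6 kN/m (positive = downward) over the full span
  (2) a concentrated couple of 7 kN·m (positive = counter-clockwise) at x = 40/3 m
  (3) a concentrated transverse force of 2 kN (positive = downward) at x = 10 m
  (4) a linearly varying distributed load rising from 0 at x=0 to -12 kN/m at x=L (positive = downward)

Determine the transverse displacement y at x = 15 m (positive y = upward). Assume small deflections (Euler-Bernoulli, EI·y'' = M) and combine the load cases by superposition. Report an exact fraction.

y(15) = 257/5760 m

Load 1 — uniform load w=6 kN/m over full span:
  y_1 = -wx²(L-x)²/(24EI) = -6·15²·(20-15)²/(24·2000) = -45/64 m
Load 2 — applied couple M₀=7 kN·m at a=40/3 m (b=L-a=20/3):
  y_2 = (R_Ax³/6 - M_Ax²/2 - M₀(x-a)²/2)/EI  [x>a] with R_A=7/15, M_A=7/3 = ((7/15)·15³/6 - (7/3)·15²/2 - 7·(15-(40/3))²/2)/2000 = -7/1440 m
Load 3 — point force P=2 kN at a=10 m (b=L-a=10):
  y_3 = -Pa²(L-x)²(3bL-(3b+a)(L-x))/(6L³EI)  [x>a] = -2·10²·(20-15)²·(3·10·20-(3·10+10)·(20-15))/(6·20³·2000) = -1/48 m
Load 4 — triangular load w₀=-12 kN/m (0→w₀ over full span):
  y_4 = -w₀x²(L-x)²(x+2L)/(120LEI) = -(-12)·15²·(20-15)²·(15+2·20)/(120·20·2000) = 99/128 m
Superposition: y = Σ y_i = 257/5760 m ≈ 0.044618 m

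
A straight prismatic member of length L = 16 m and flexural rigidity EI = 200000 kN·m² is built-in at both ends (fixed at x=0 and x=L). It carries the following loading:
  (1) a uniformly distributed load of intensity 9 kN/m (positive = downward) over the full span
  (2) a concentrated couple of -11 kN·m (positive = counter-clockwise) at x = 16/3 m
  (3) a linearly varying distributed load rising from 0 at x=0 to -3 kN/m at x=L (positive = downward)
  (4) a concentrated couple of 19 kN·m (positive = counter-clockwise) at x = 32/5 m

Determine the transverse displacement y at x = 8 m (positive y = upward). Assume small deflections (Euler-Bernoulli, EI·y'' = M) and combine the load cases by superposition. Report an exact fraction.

Load 1 — uniform load w=9 kN/m over full span:
  y_1 = -wx²(L-x)²/(24EI) = -9·8²·(16-8)²/(24·200000) = -24/3125 m
Load 2 — applied couple M₀=-11 kN·m at a=16/3 m (b=L-a=32/3):
  y_2 = (R_Ax³/6 - M_Ax²/2 - M₀(x-a)²/2)/EI  [x>a] with R_A=-11/12, M_A=0 = ((-11/12)·8³/6 - 0·8²/2 - (-11)·(8-(16/3))²/2)/200000 = -11/56250 m
Load 3 — triangular load w₀=-3 kN/m (0→w₀ over full span):
  y_3 = -w₀x²(L-x)²(x+2L)/(120LEI) = -(-3)·8²·(16-8)²·(8+2·16)/(120·16·200000) = 4/3125 m
Load 4 — applied couple M₀=19 kN·m at a=32/5 m (b=L-a=48/5):
  y_4 = (R_Ax³/6 - M_Ax²/2 - M₀(x-a)²/2)/EI  [x>a] with R_A=171/100, M_A=57/25 = ((171/100)·8³/6 - (57/25)·8²/2 - 19·(8-(32/5))²/2)/200000 = 19/78125 m
Superposition: y = Σ y_i = -8933/1406250 m ≈ -0.006352 m

y(8) = -8933/1406250 m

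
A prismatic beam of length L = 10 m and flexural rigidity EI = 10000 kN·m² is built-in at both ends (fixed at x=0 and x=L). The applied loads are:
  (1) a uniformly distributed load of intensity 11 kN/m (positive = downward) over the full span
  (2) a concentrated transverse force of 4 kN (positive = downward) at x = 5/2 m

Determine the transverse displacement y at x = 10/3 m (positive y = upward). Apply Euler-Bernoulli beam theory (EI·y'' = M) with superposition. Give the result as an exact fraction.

Load 1 — uniform load w=11 kN/m over full span:
  y_1 = -wx²(L-x)²/(24EI) = -11·(10/3)²·(10-(10/3))²/(24·10000) = -11/486 m
Load 2 — point force P=4 kN at a=5/2 m (b=L-a=15/2):
  y_2 = -Pa²(L-x)²(3bL-(3b+a)(L-x))/(6L³EI)  [x>a] = -4·(5/2)²·(10-(10/3))²·(3·(15/2)·10-(3·(15/2)+(5/2))·(10-(10/3)))/(6·10³·10000) = -7/6480 m
Superposition: y = Σ y_i = -461/19440 m ≈ -0.023714 m

y(10/3) = -461/19440 m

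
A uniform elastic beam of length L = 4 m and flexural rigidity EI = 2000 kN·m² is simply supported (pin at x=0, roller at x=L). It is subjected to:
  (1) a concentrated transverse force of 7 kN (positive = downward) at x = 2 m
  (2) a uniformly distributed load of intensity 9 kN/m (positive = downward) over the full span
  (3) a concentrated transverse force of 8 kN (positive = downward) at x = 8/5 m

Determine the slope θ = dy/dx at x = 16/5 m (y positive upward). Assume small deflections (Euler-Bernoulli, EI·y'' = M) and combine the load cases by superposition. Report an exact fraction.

Load 1 — point force P=7 kN at a=2 m (b=L-a=2):
  θ_1 = -Pa(2L²-6Lx+3x²+a²)/(6LEI)  [x>a] = -7·2·(2·4²-6·4·(16/5)+3·(16/5)²+2²)/(6·4·2000) = 147/50000 rad
Load 2 — uniform load w=9 kN/m over full span:
  θ_2 = -w(L³-6Lx²+4x³)/(24EI) = -9·(4³-6·4·(16/5)²+4·(16/5)³)/(24·2000) = 297/31250 rad
Load 3 — point force P=8 kN at a=8/5 m (b=L-a=12/5):
  θ_3 = -Pa(2L²-6Lx+3x²+a²)/(6LEI)  [x>a] = -8·(8/5)·(2·4²-6·4·(16/5)+3·(16/5)²+(8/5)²)/(6·4·2000) = 48/15625 rad
Superposition: θ = Σ θ_i = 3879/250000 rad ≈ 0.015516 rad

θ(16/5) = 3879/250000 rad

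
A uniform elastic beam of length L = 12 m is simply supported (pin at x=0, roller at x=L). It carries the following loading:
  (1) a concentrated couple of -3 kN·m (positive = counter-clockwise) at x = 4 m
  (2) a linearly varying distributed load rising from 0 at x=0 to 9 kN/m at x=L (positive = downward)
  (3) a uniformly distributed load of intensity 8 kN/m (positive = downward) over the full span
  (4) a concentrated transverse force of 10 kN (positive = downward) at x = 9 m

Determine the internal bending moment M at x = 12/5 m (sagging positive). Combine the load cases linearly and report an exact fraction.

M(12/5) = 17379/125 kN·m

Load 1 — applied couple M₀=-3 kN·m at a=4 m (b=L-a=8):
  M_1 = M₀x/L  [x≤a] = (-3)·(12/5)/12 = -3/5 kN·m
Load 2 — triangular load w₀=9 kN/m (0→w₀ over full span):
  M_2 = w₀Lx/6 - w₀x³/(6L) = 9·12·(12/5)/6 - 9·(12/5)³/(6·12) = 5184/125 kN·m
Load 3 — uniform load w=8 kN/m over full span:
  M_3 = wx(L-x)/2 = 8·(12/5)·(12-(12/5))/2 = 2304/25 kN·m
Load 4 — point force P=10 kN at a=9 m (b=L-a=3):
  M_4 = Pbx/L  [x≤a] = 10·3·(12/5)/12 = 6 kN·m
Superposition: M = Σ M_i = 17379/125 kN·m ≈ 139.032000 kN·m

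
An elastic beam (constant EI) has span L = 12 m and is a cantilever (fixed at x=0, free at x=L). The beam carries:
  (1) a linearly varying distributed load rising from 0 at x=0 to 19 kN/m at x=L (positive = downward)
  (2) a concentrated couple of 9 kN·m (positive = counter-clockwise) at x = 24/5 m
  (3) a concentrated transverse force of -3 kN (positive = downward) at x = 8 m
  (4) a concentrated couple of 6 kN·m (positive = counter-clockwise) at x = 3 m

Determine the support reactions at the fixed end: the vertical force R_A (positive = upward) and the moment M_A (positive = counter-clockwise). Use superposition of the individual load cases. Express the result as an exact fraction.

R_A = 111 kN, M_A = 873 kN·m

Load 1 — triangular load w₀=19 kN/m (0→w₀ over full span):
  R_A = w₀L/2 = 19·12/2 = 114 kN
  M_A = w₀L²/3 = 19·12²/3 = 912 kN·m
Load 2 — applied couple M₀=9 kN·m at a=24/5 m (b=L-a=36/5):
  R_A = 0 kN
  M_A = -M₀ = -9 kN·m
Load 3 — point force P=-3 kN at a=8 m (b=L-a=4):
  R_A = P = (-3) = -3 kN
  M_A = Pa = (-3)·8 = -24 kN·m
Load 4 — applied couple M₀=6 kN·m at a=3 m (b=L-a=9):
  R_A = 0 kN
  M_A = -M₀ = -6 kN·m
Superposition: R_A = 111 kN, M_A = 873 kN·m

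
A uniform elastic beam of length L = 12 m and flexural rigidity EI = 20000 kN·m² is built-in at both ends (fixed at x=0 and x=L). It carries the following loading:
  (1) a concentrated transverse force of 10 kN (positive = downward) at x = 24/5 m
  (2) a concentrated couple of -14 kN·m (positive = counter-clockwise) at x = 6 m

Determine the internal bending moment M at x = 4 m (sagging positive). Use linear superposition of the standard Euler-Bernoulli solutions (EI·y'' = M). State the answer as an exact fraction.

Load 1 — point force P=10 kN at a=24/5 m (b=L-a=36/5):
  M_1 = Pb²(3a+b)x/L³ - Pab²/L²  [x≤a] = 10·(36/5)²·(3·(24/5)+(36/5))·4/12³ - 10·(24/5)·(36/5)²/12² = 216/25 kN·m
Load 2 — applied couple M₀=-14 kN·m at a=6 m (b=L-a=6):
  M_2 = R_Ax - M_A  [x≤a] with R_A=-7/4, M_A=-7/2 = (-7/4)·4 - (-7/2) = -7/2 kN·m
Superposition: M = Σ M_i = 257/50 kN·m ≈ 5.140000 kN·m

M(4) = 257/50 kN·m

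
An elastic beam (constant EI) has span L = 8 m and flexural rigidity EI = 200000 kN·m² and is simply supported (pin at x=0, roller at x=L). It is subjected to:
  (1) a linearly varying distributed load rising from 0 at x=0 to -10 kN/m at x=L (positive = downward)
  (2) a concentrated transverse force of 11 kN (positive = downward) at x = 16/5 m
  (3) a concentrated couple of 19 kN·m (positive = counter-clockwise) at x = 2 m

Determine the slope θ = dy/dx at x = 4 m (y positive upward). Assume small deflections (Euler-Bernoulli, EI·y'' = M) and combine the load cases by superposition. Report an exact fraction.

θ(4) = 39883/900000000 rad

Load 1 — triangular load w₀=-10 kN/m (0→w₀ over full span):
  θ_1 = -w₀(7L⁴-30L²x²+15x⁴)/(360LEI) = -(-10)·(7·8⁴-30·8²·4²+15·4⁴)/(360·8·200000) = 7/225000 rad
Load 2 — point force P=11 kN at a=16/5 m (b=L-a=24/5):
  θ_2 = -Pa(2L²-6Lx+3x²+a²)/(6LEI)  [x>a] = -11·(16/5)·(2·8²-6·8·4+3·4²+(16/5)²)/(6·8·200000) = 33/1562500 rad
Load 3 — applied couple M₀=19 kN·m at a=2 m (b=L-a=6):
  θ_3 = (M₀x²/(2L)-M₀(x-a)+C₁)/EI  [x>a] with C₁=M₀(3b²-L²)/(6L)=209/12 = (19·4²/(2·8)-19·(4-2)+(209/12))/200000 = -19/2400000 rad
Superposition: θ = Σ θ_i = 39883/900000000 rad ≈ 0.000044 rad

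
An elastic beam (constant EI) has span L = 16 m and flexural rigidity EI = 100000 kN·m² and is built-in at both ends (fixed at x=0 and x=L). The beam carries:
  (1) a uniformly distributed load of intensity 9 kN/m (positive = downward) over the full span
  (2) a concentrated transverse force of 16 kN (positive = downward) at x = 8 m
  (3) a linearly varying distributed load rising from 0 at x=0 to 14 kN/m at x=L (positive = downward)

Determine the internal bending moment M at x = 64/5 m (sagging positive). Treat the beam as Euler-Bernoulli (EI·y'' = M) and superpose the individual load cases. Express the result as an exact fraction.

Load 1 — uniform load w=9 kN/m over full span:
  M_1 = wLx/2 - wL²/12 - wx²/2 = 9·16·(64/5)/2 - 9·16²/12 - 9·(64/5)²/2 = -192/25 kN·m
Load 2 — point force P=16 kN at a=8 m (b=L-a=8):
  M_2 = Pa²(a+3b)(L-x)/L³ - Pa²b/L²  [x>a] = 16·8²·(8+3·8)·(16-(64/5))/16³ - 16·8²·8/16² = -32/5 kN·m
Load 3 — triangular load w₀=14 kN/m (0→w₀ over full span):
  M_3 = 3w₀Lx/20 - w₀L²/30 - w₀x³/(6L) = 3·14·16·(64/5)/20 - 14·16²/30 - 14·(64/5)³/(6·16) = 1792/375 kN·m
Superposition: M = Σ M_i = -3488/375 kN·m ≈ -9.301333 kN·m

M(64/5) = -3488/375 kN·m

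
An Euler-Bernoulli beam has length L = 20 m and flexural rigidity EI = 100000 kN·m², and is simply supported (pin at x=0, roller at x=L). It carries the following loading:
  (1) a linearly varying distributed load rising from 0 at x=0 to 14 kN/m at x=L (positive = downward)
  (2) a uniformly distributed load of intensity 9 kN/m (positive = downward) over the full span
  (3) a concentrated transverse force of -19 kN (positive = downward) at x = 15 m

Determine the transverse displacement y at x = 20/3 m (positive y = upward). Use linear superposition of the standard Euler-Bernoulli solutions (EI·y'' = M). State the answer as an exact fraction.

Load 1 — triangular load w₀=14 kN/m (0→w₀ over full span):
  y_1 = -w₀x(7L⁴-10L²x²+3x⁴)/(360LEI) = -14·(20/3)·(7·20⁴-10·20²·(20/3)²+3·(20/3)⁴)/(360·20·100000) = -448/3645 m
Load 2 — uniform load w=9 kN/m over full span:
  y_2 = -wx(L³-2Lx²+x³)/(24EI) = -9·(20/3)·(20³-2·20·(20/3)²+(20/3)³)/(24·100000) = -22/135 m
Load 3 — point force P=-19 kN at a=15 m (b=L-a=5):
  y_3 = -Pbx(L²-b²-x²)/(6LEI)  [x≤a] = -(-19)·5·(20/3)·(20²-5²-(20/3)²)/(6·20·100000) = 2261/129600 m
Superposition: y = Σ y_i = -313091/1166400 m ≈ -0.268425 m

y(20/3) = -313091/1166400 m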